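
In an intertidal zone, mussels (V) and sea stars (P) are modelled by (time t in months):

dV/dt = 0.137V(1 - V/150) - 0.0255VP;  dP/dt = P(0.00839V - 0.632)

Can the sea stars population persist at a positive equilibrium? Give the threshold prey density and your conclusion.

Threshold V = 75.3; K > 75.3, so yes, the predator persists.

The predator equation gives dP/dt > 0 only when V > 0.632/0.00839 = 75.3.
Without the predator, V → K = 150. Since 150 > 75.3, the predator can invade and persist.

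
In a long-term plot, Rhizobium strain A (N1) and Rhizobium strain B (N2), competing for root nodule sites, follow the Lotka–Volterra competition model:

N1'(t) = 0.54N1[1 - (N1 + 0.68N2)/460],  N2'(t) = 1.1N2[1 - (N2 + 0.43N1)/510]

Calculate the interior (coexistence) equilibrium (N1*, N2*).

Setting both brackets to zero gives the nullclines N1 + 0.68N2 = 460 and 0.43N1 + N2 = 510.
Substituting N2 = 510 - 0.43N1 into the first: N1(1 - 0.68·0.43) = 460 - 0.68·510.
So N1* = 113/0.708 = 160, and then N2* = 510 - 0.43·160 = 441.

N1* ≈ 160, N2* ≈ 441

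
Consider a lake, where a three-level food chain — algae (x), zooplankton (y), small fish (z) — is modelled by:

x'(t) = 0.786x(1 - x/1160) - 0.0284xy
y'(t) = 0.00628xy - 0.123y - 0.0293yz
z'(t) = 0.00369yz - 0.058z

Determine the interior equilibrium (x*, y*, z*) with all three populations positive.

From dz/dt = 0: 0.00369y* = 0.058, so y* = 15.7.
From dx/dt = 0: 0.786(1 - x*/1160) = 0.0284·15.7, giving x* = 1160·(1 - 0.568) = 501.
From dy/dt = 0: 0.00628·501 - 0.123 = 0.0293z*, so z* = 3.02/0.0293 = 103.

x* ≈ 501, y* ≈ 15.7, z* ≈ 103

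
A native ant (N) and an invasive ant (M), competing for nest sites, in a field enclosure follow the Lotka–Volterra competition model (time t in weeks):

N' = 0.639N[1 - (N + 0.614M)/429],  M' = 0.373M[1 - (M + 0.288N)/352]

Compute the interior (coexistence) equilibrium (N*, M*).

N* ≈ 259, M* ≈ 278

Setting both brackets to zero gives the nullclines N + 0.614M = 429 and 0.288N + M = 352.
Substituting M = 352 - 0.288N into the first: N(1 - 0.614·0.288) = 429 - 0.614·352.
So N* = 213/0.823 = 259, and then M* = 352 - 0.288·259 = 278.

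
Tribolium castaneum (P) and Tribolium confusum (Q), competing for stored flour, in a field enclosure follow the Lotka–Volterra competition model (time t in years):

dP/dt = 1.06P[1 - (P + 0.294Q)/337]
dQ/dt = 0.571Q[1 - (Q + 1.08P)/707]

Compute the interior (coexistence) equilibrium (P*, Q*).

P* ≈ 189, Q* ≈ 503

Setting both brackets to zero gives the nullclines P + 0.294Q = 337 and 1.08P + Q = 707.
Substituting Q = 707 - 1.08P into the first: P(1 - 0.294·1.08) = 337 - 0.294·707.
So P* = 129/0.682 = 189, and then Q* = 707 - 1.08·189 = 503.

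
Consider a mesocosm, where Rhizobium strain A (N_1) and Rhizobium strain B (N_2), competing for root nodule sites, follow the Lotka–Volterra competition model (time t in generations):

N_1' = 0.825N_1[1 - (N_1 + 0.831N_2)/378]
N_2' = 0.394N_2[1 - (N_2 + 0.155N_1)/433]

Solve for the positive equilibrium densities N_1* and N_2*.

N_1* ≈ 20.9, N_2* ≈ 430

Setting both brackets to zero gives the nullclines N_1 + 0.831N_2 = 378 and 0.155N_1 + N_2 = 433.
Substituting N_2 = 433 - 0.155N_1 into the first: N_1(1 - 0.831·0.155) = 378 - 0.831·433.
So N_1* = 18.2/0.871 = 20.9, and then N_2* = 433 - 0.155·20.9 = 430.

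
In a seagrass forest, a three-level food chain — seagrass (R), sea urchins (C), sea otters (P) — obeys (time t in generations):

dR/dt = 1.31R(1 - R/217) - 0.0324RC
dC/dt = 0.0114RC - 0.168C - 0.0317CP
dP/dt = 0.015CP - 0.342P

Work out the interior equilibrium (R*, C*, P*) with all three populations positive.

From dP/dt = 0: 0.015C* = 0.342, so C* = 22.8.
From dR/dt = 0: 1.31(1 - R*/217) = 0.0324·22.8, giving R* = 217·(1 - 0.564) = 94.6.
From dC/dt = 0: 0.0114·94.6 - 0.168 = 0.0317P*, so P* = 0.911/0.0317 = 28.7.

R* ≈ 94.6, C* ≈ 22.8, P* ≈ 28.7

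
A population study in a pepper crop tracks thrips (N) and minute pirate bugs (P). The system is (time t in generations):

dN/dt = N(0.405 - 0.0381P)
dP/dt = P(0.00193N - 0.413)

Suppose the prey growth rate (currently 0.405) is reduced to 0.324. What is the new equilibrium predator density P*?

P* ≈ 8.5

At the interior fixed point, setting dN/dt = 0 with N > 0 fixes P* = (prey growth rate)/(NP coefficient) — independent of the other coefficients.
With the change, P* = 0.324/0.0381 = 8.5; it falls from 10.6.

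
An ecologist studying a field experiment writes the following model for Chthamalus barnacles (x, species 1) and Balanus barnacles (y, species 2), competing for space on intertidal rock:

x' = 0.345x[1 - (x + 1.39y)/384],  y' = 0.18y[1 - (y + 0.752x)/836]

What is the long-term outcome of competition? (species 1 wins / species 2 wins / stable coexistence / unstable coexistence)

species 2 excludes species 1

Compare the nullcline intercepts: K1/α12 = 384/1.39 = 276 < K2 = 836; K2/α21 = 836/0.752 = 1110 > K1 = 384.
Since the inequalities point opposite ways, species 2 can invade but species 1 cannot.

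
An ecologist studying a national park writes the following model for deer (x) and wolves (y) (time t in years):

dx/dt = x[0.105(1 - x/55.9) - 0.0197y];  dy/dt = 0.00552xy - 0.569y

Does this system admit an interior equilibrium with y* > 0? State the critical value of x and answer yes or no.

The predator equation gives dy/dt > 0 only when x > 0.569/0.00552 = 103.
Without the predator, x → K = 55.9. Since 55.9 < 103, the predator cannot invade.

Threshold x = 103; K < 103, so no, the predator goes extinct.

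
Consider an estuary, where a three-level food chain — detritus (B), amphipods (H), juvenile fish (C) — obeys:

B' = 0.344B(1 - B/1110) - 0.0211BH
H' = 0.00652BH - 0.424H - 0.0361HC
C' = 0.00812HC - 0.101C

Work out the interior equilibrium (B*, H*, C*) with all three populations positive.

From dC/dt = 0: 0.00812H* = 0.101, so H* = 12.4.
From dB/dt = 0: 0.344(1 - B*/1110) = 0.0211·12.4, giving B* = 1110·(1 - 0.763) = 263.
From dH/dt = 0: 0.00652·263 - 0.424 = 0.0361C*, so C* = 1.29/0.0361 = 35.8.

B* ≈ 263, H* ≈ 12.4, C* ≈ 35.8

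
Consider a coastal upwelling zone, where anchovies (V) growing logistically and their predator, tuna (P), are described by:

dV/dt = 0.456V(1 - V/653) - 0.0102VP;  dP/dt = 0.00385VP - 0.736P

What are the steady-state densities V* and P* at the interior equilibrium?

From dP/dt = 0 with P > 0: 0.00385V* = 0.736, so V* = 191.
Substitute into dV/dt = 0: 0.456(1 - 191/653) = 0.0102P*.
The bracket is 0.707, giving P* = 0.323/0.0102 = 31.6.

V* ≈ 191, P* ≈ 31.6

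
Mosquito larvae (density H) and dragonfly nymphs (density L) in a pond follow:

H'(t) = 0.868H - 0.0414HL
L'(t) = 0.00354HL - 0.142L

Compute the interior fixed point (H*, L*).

Set dL/dt = 0 with L > 0: 0.00354H - 0.142 = 0, so H* = 0.142/0.00354 = 40.1.
Set dH/dt = 0 with H > 0: 0.868 - 0.0414L = 0, so L* = 0.868/0.0414 = 21.

H* ≈ 40.1, L* ≈ 21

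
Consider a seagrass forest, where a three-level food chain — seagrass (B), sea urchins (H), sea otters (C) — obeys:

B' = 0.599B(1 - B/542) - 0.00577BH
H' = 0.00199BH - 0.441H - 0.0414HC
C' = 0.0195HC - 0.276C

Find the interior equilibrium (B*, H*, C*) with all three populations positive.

B* ≈ 468, H* ≈ 14.2, C* ≈ 11.8

From dC/dt = 0: 0.0195H* = 0.276, so H* = 14.2.
From dB/dt = 0: 0.599(1 - B*/542) = 0.00577·14.2, giving B* = 542·(1 - 0.136) = 468.
From dH/dt = 0: 0.00199·468 - 0.441 = 0.0414C*, so C* = 0.491/0.0414 = 11.8.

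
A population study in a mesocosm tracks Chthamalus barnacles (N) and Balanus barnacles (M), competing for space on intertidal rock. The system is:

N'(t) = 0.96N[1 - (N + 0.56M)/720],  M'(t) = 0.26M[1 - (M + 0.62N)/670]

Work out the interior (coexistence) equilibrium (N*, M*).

N* ≈ 528, M* ≈ 343

Setting both brackets to zero gives the nullclines N + 0.56M = 720 and 0.62N + M = 670.
Substituting M = 670 - 0.62N into the first: N(1 - 0.56·0.62) = 720 - 0.56·670.
So N* = 345/0.653 = 528, and then M* = 670 - 0.62·528 = 343.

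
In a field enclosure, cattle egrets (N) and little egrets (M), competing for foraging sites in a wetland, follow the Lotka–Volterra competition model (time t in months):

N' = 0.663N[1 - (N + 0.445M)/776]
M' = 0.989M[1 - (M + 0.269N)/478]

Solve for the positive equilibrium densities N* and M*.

Setting both brackets to zero gives the nullclines N + 0.445M = 776 and 0.269N + M = 478.
Substituting M = 478 - 0.269N into the first: N(1 - 0.445·0.269) = 776 - 0.445·478.
So N* = 563/0.88 = 640, and then M* = 478 - 0.269·640 = 306.

N* ≈ 640, M* ≈ 306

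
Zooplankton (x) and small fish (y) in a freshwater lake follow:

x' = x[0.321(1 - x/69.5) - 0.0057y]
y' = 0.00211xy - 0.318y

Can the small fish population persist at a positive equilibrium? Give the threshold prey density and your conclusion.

The predator equation gives dy/dt > 0 only when x > 0.318/0.00211 = 151.
Without the predator, x → K = 69.5. Since 69.5 < 151, the predator cannot invade.

Threshold x = 151; K < 151, so no, the predator goes extinct.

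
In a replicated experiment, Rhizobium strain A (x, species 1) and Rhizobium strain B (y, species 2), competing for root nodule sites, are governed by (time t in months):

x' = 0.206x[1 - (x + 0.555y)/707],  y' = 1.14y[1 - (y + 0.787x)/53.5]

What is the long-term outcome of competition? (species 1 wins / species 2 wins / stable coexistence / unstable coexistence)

Compare the nullcline intercepts: K1/α12 = 707/0.555 = 1270 > K2 = 53.5; K2/α21 = 53.5/0.787 = 68 < K1 = 707.
Since the inequalities point opposite ways, species 1 can invade but species 2 cannot.

species 1 excludes species 2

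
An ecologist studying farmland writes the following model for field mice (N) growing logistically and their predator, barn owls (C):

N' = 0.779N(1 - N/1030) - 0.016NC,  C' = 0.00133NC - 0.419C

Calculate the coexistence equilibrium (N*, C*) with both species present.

From dC/dt = 0 with C > 0: 0.00133N* = 0.419, so N* = 315.
Substitute into dN/dt = 0: 0.779(1 - 315/1030) = 0.016C*.
The bracket is 0.694, giving C* = 0.541/0.016 = 33.8.

N* ≈ 315, C* ≈ 33.8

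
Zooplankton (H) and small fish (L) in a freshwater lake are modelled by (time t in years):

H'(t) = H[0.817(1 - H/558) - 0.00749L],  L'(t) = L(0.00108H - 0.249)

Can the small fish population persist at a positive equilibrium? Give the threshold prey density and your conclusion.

Threshold H = 231; K > 231, so yes, the predator persists.

The predator equation gives dL/dt > 0 only when H > 0.249/0.00108 = 231.
Without the predator, H → K = 558. Since 558 > 231, the predator can invade and persist.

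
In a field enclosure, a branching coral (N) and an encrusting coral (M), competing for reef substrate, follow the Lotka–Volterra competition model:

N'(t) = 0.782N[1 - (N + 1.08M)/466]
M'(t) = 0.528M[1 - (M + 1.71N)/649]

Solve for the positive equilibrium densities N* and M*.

N* ≈ 277, M* ≈ 175

Setting both brackets to zero gives the nullclines N + 1.08M = 466 and 1.71N + M = 649.
Substituting M = 649 - 1.71N into the first: N(1 - 1.08·1.71) = 466 - 1.08·649.
So N* = -235/-0.847 = 277, and then M* = 649 - 1.71·277 = 175.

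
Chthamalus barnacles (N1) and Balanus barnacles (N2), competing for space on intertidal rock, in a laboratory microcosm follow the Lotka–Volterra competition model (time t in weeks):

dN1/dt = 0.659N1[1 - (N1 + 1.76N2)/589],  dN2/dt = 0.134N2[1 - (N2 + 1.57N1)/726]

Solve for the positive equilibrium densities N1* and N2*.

Setting both brackets to zero gives the nullclines N1 + 1.76N2 = 589 and 1.57N1 + N2 = 726.
Substituting N2 = 726 - 1.57N1 into the first: N1(1 - 1.76·1.57) = 589 - 1.76·726.
So N1* = -689/-1.76 = 391, and then N2* = 726 - 1.57·391 = 113.

N1* ≈ 391, N2* ≈ 113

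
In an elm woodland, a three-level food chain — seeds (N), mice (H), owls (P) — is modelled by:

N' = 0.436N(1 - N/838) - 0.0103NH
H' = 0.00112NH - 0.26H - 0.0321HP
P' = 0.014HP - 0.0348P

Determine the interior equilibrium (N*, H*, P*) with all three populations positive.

N* ≈ 789, H* ≈ 2.49, P* ≈ 19.4

From dP/dt = 0: 0.014H* = 0.0348, so H* = 2.49.
From dN/dt = 0: 0.436(1 - N*/838) = 0.0103·2.49, giving N* = 838·(1 - 0.0587) = 789.
From dH/dt = 0: 0.00112·789 - 0.26 = 0.0321P*, so P* = 0.623/0.0321 = 19.4.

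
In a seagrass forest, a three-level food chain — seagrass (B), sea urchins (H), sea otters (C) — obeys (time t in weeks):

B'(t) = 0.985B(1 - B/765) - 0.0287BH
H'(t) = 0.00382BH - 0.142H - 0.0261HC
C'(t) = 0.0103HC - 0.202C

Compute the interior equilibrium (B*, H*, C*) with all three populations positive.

B* ≈ 328, H* ≈ 19.6, C* ≈ 42.5

From dC/dt = 0: 0.0103H* = 0.202, so H* = 19.6.
From dB/dt = 0: 0.985(1 - B*/765) = 0.0287·19.6, giving B* = 765·(1 - 0.571) = 328.
From dH/dt = 0: 0.00382·328 - 0.142 = 0.0261C*, so C* = 1.11/0.0261 = 42.5.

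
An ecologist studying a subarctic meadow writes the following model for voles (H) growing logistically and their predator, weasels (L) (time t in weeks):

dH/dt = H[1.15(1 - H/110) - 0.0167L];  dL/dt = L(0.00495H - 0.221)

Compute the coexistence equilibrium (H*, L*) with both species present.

H* ≈ 44.6, L* ≈ 40.9

From dL/dt = 0 with L > 0: 0.00495H* = 0.221, so H* = 44.6.
Substitute into dH/dt = 0: 1.15(1 - 44.6/110) = 0.0167L*.
The bracket is 0.594, giving L* = 0.683/0.0167 = 40.9.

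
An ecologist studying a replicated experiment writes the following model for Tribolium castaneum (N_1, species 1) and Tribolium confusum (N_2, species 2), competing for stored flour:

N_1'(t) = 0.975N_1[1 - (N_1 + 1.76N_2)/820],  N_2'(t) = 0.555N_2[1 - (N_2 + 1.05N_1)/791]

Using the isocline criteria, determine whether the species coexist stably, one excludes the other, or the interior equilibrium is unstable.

Compare the nullcline intercepts: K1/α12 = 820/1.76 = 466 < K2 = 791; K2/α21 = 791/1.05 = 753 < K1 = 820.
Since both are reversed, neither can invade when rare; the interior point is a saddle.

unstable coexistence (outcome depends on initial conditions)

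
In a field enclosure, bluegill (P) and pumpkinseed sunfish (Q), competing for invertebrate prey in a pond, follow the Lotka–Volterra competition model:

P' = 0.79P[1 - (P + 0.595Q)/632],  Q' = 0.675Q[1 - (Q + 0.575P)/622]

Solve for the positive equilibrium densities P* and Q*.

Setting both brackets to zero gives the nullclines P + 0.595Q = 632 and 0.575P + Q = 622.
Substituting Q = 622 - 0.575P into the first: P(1 - 0.595·0.575) = 632 - 0.595·622.
So P* = 262/0.658 = 398, and then Q* = 622 - 0.575·398 = 393.

P* ≈ 398, Q* ≈ 393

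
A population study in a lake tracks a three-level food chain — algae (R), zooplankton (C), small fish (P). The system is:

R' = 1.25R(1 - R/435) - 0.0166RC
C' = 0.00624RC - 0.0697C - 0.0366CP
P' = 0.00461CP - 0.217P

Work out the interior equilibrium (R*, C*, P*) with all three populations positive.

From dP/dt = 0: 0.00461C* = 0.217, so C* = 47.1.
From dR/dt = 0: 1.25(1 - R*/435) = 0.0166·47.1, giving R* = 435·(1 - 0.625) = 163.
From dC/dt = 0: 0.00624·163 - 0.0697 = 0.0366P*, so P* = 0.948/0.0366 = 25.9.

R* ≈ 163, C* ≈ 47.1, P* ≈ 25.9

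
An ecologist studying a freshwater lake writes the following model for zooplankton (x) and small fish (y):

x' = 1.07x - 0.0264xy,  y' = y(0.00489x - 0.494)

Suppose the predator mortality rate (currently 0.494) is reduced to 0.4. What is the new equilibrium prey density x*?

At the interior fixed point, setting dy/dt = 0 with y > 0 fixes x* = (predator death rate)/(xy coefficient) — independent of the other coefficients.
With the change, x* = 0.4/0.00489 = 81.8; it falls from 101.

x* ≈ 81.8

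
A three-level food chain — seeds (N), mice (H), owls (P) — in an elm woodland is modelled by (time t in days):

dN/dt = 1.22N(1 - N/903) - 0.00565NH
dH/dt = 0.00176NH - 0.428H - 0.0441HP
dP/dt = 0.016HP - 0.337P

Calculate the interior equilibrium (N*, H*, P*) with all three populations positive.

N* ≈ 815, H* ≈ 21.1, P* ≈ 22.8

From dP/dt = 0: 0.016H* = 0.337, so H* = 21.1.
From dN/dt = 0: 1.22(1 - N*/903) = 0.00565·21.1, giving N* = 903·(1 - 0.0975) = 815.
From dH/dt = 0: 0.00176·815 - 0.428 = 0.0441P*, so P* = 1.01/0.0441 = 22.8.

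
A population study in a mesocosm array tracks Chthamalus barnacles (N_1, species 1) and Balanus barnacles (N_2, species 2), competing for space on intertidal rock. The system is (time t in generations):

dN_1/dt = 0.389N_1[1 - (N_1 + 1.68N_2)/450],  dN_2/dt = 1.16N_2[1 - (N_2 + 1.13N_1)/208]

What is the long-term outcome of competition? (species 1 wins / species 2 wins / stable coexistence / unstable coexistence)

species 1 excludes species 2

Compare the nullcline intercepts: K1/α12 = 450/1.68 = 268 > K2 = 208; K2/α21 = 208/1.13 = 184 < K1 = 450.
Since the inequalities point opposite ways, species 1 can invade but species 2 cannot.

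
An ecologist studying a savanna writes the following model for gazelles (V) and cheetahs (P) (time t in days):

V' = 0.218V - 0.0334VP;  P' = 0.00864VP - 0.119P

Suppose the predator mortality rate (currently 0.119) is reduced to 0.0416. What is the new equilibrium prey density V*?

At the interior fixed point, setting dP/dt = 0 with P > 0 fixes V* = (predator death rate)/(VP coefficient) — independent of the other coefficients.
With the change, V* = 0.0416/0.00864 = 4.81; it falls from 13.8.

V* ≈ 4.81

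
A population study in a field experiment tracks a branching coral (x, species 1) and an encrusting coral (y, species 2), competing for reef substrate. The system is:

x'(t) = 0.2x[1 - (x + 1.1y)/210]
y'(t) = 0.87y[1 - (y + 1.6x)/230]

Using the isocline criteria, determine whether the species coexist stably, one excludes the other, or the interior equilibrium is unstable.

unstable coexistence (outcome depends on initial conditions)

Compare the nullcline intercepts: K1/α12 = 210/1.1 = 191 < K2 = 230; K2/α21 = 230/1.6 = 144 < K1 = 210.
Since both are reversed, neither can invade when rare; the interior point is a saddle.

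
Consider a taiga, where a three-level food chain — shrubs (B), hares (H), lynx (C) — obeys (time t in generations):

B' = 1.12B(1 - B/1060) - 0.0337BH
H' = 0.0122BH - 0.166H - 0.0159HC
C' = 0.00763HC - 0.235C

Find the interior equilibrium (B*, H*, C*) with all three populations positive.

B* ≈ 77.7, H* ≈ 30.8, C* ≈ 49.1

From dC/dt = 0: 0.00763H* = 0.235, so H* = 30.8.
From dB/dt = 0: 1.12(1 - B*/1060) = 0.0337·30.8, giving B* = 1060·(1 - 0.927) = 77.7.
From dH/dt = 0: 0.0122·77.7 - 0.166 = 0.0159C*, so C* = 0.781/0.0159 = 49.1.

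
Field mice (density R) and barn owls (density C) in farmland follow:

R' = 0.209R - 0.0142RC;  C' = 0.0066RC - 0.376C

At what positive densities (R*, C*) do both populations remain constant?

Set dC/dt = 0 with C > 0: 0.0066R - 0.376 = 0, so R* = 0.376/0.0066 = 57.
Set dR/dt = 0 with R > 0: 0.209 - 0.0142C = 0, so C* = 0.209/0.0142 = 14.7.

R* ≈ 57, C* ≈ 14.7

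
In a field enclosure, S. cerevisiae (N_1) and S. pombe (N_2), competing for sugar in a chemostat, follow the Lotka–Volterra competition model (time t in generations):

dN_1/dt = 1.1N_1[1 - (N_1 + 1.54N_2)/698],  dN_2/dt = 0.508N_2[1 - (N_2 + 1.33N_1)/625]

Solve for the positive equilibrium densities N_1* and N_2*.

Setting both brackets to zero gives the nullclines N_1 + 1.54N_2 = 698 and 1.33N_1 + N_2 = 625.
Substituting N_2 = 625 - 1.33N_1 into the first: N_1(1 - 1.54·1.33) = 698 - 1.54·625.
So N_1* = -264/-1.05 = 252, and then N_2* = 625 - 1.33·252 = 289.

N_1* ≈ 252, N_2* ≈ 289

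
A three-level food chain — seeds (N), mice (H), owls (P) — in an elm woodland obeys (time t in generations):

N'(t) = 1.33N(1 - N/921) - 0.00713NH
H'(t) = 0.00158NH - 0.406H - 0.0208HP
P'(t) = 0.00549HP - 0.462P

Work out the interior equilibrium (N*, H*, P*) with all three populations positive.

N* ≈ 506, H* ≈ 84.2, P* ≈ 18.9

From dP/dt = 0: 0.00549H* = 0.462, so H* = 84.2.
From dN/dt = 0: 1.33(1 - N*/921) = 0.00713·84.2, giving N* = 921·(1 - 0.451) = 506.
From dH/dt = 0: 0.00158·506 - 0.406 = 0.0208P*, so P* = 0.393/0.0208 = 18.9.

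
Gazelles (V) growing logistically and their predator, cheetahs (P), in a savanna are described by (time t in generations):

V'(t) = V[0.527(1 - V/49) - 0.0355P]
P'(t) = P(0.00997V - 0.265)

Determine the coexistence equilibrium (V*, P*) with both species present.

From dP/dt = 0 with P > 0: 0.00997V* = 0.265, so V* = 26.6.
Substitute into dV/dt = 0: 0.527(1 - 26.6/49) = 0.0355P*.
The bracket is 0.458, giving P* = 0.241/0.0355 = 6.79.

V* ≈ 26.6, P* ≈ 6.79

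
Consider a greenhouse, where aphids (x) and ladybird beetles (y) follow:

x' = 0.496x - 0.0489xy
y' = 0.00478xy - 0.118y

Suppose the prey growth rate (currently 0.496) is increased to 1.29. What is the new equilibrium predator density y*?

y* ≈ 26.4

At the interior fixed point, setting dx/dt = 0 with x > 0 fixes y* = (prey growth rate)/(xy coefficient) — independent of the other coefficients.
With the change, y* = 1.29/0.0489 = 26.4; it rises from 10.1.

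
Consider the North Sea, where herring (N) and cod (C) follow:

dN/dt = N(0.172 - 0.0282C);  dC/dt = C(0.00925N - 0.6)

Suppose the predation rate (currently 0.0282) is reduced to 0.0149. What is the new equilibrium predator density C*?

At the interior fixed point, setting dN/dt = 0 with N > 0 fixes C* = (prey growth rate)/(NC coefficient) — independent of the other coefficients.
With the change, C* = 0.172/0.0149 = 11.5; it rises from 6.1.

C* ≈ 11.5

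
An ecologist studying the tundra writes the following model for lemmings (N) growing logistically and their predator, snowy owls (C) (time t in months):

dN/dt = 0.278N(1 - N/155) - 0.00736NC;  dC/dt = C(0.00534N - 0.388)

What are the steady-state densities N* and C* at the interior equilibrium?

N* ≈ 72.7, C* ≈ 20.1

From dC/dt = 0 with C > 0: 0.00534N* = 0.388, so N* = 72.7.
Substitute into dN/dt = 0: 0.278(1 - 72.7/155) = 0.00736C*.
The bracket is 0.531, giving C* = 0.148/0.00736 = 20.1.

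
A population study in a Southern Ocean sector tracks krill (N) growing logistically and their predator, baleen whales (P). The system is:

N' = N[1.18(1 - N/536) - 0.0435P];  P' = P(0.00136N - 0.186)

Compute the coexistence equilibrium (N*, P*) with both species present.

N* ≈ 137, P* ≈ 20.2

From dP/dt = 0 with P > 0: 0.00136N* = 0.186, so N* = 137.
Substitute into dN/dt = 0: 1.18(1 - 137/536) = 0.0435P*.
The bracket is 0.745, giving P* = 0.879/0.0435 = 20.2.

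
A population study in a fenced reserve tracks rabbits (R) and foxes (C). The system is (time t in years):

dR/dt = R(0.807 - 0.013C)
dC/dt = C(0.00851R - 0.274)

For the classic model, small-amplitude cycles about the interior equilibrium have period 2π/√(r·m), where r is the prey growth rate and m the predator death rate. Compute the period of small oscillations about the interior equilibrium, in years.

Here r = 0.807 and m = 0.274, so r·m = 0.221.
ω = √0.221 = 0.47 per year, hence T = 2π/ω ≈ 13.4 years.

T ≈ 13.4 years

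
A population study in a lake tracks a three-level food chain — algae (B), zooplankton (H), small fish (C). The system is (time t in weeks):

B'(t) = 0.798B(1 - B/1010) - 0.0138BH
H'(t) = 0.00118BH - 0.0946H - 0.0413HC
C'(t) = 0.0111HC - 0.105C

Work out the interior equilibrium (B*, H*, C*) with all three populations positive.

From dC/dt = 0: 0.0111H* = 0.105, so H* = 9.46.
From dB/dt = 0: 0.798(1 - B*/1010) = 0.0138·9.46, giving B* = 1010·(1 - 0.164) = 845.
From dH/dt = 0: 0.00118·845 - 0.0946 = 0.0413C*, so C* = 0.902/0.0413 = 21.8.

B* ≈ 845, H* ≈ 9.46, C* ≈ 21.8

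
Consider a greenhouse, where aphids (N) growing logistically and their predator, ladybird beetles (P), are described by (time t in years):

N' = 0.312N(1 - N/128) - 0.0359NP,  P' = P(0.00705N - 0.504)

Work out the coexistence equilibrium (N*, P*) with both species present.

N* ≈ 71.5, P* ≈ 3.84

From dP/dt = 0 with P > 0: 0.00705N* = 0.504, so N* = 71.5.
Substitute into dN/dt = 0: 0.312(1 - 71.5/128) = 0.0359P*.
The bracket is 0.441, giving P* = 0.138/0.0359 = 3.84.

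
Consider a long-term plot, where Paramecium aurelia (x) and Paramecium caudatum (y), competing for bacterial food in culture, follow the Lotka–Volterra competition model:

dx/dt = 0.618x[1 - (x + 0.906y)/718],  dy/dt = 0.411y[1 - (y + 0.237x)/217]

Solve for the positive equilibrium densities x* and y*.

x* ≈ 664, y* ≈ 59.6

Setting both brackets to zero gives the nullclines x + 0.906y = 718 and 0.237x + y = 217.
Substituting y = 217 - 0.237x into the first: x(1 - 0.906·0.237) = 718 - 0.906·217.
So x* = 521/0.785 = 664, and then y* = 217 - 0.237·664 = 59.6.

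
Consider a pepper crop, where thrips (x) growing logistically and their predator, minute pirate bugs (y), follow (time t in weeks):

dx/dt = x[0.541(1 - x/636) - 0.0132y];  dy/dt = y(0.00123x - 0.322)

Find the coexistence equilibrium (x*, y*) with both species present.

From dy/dt = 0 with y > 0: 0.00123x* = 0.322, so x* = 262.
Substitute into dx/dt = 0: 0.541(1 - 262/636) = 0.0132y*.
The bracket is 0.588, giving y* = 0.318/0.0132 = 24.1.

x* ≈ 262, y* ≈ 24.1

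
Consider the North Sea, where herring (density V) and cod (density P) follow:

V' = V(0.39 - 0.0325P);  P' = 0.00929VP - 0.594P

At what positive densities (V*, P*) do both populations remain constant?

Set dP/dt = 0 with P > 0: 0.00929V - 0.594 = 0, so V* = 0.594/0.00929 = 63.9.
Set dV/dt = 0 with V > 0: 0.39 - 0.0325P = 0, so P* = 0.39/0.0325 = 12.

V* ≈ 63.9, P* ≈ 12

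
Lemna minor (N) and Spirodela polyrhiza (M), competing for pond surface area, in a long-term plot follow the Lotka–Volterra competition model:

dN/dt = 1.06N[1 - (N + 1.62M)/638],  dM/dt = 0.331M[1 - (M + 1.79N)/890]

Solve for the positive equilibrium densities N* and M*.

Setting both brackets to zero gives the nullclines N + 1.62M = 638 and 1.79N + M = 890.
Substituting M = 890 - 1.79N into the first: N(1 - 1.62·1.79) = 638 - 1.62·890.
So N* = -804/-1.9 = 423, and then M* = 890 - 1.79·423 = 133.

N* ≈ 423, M* ≈ 133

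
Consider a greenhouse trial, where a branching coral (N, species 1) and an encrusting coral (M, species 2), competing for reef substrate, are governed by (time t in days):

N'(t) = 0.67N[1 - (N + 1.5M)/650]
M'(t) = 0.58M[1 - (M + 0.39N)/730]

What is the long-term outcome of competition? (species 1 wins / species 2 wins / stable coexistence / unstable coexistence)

Compare the nullcline intercepts: K1/α12 = 650/1.5 = 433 < K2 = 730; K2/α21 = 730/0.39 = 1870 > K1 = 650.
Since the inequalities point opposite ways, species 2 can invade but species 1 cannot.

species 2 excludes species 1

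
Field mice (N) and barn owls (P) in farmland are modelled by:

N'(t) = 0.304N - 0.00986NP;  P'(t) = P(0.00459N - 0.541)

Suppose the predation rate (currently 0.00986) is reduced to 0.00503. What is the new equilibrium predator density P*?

P* ≈ 60.4

At the interior fixed point, setting dN/dt = 0 with N > 0 fixes P* = (prey growth rate)/(NP coefficient) — independent of the other coefficients.
With the change, P* = 0.304/0.00503 = 60.4; it rises from 30.8.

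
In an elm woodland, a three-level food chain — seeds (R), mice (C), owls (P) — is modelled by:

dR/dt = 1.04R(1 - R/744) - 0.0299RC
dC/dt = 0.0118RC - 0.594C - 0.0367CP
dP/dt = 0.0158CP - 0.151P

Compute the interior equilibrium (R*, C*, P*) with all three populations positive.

R* ≈ 540, C* ≈ 9.56, P* ≈ 157

From dP/dt = 0: 0.0158C* = 0.151, so C* = 9.56.
From dR/dt = 0: 1.04(1 - R*/744) = 0.0299·9.56, giving R* = 744·(1 - 0.275) = 540.
From dC/dt = 0: 0.0118·540 - 0.594 = 0.0367P*, so P* = 5.77/0.0367 = 157.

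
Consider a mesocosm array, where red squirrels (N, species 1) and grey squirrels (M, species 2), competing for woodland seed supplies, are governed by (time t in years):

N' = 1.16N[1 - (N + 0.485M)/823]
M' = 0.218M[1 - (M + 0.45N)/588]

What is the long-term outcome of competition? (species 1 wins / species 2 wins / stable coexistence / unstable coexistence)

Compare the nullcline intercepts: K1/α12 = 823/0.485 = 1700 > K2 = 588; K2/α21 = 588/0.45 = 1310 > K1 = 823.
Since both inequalities hold, each species can invade when rare, so the interior equilibrium is stable.

stable coexistence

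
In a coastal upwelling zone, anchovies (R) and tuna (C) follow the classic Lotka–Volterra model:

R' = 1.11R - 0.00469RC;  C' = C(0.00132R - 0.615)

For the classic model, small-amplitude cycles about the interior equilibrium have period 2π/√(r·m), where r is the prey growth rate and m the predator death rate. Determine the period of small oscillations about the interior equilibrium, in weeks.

T ≈ 7.6 weeks

Here r = 1.11 and m = 0.615, so r·m = 0.683.
ω = √0.683 = 0.826 per week, hence T = 2π/ω ≈ 7.6 weeks.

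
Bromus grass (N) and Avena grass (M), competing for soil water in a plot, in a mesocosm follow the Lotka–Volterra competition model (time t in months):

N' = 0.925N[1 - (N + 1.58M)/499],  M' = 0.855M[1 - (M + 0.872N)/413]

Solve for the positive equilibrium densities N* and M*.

Setting both brackets to zero gives the nullclines N + 1.58M = 499 and 0.872N + M = 413.
Substituting M = 413 - 0.872N into the first: N(1 - 1.58·0.872) = 499 - 1.58·413.
So N* = -154/-0.378 = 406, and then M* = 413 - 0.872·406 = 58.6.

N* ≈ 406, M* ≈ 58.6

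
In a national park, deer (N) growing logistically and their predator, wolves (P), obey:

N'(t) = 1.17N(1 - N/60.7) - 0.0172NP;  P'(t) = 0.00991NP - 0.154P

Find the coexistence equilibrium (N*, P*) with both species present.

N* ≈ 15.5, P* ≈ 50.6

From dP/dt = 0 with P > 0: 0.00991N* = 0.154, so N* = 15.5.
Substitute into dN/dt = 0: 1.17(1 - 15.5/60.7) = 0.0172P*.
The bracket is 0.744, giving P* = 0.87/0.0172 = 50.6.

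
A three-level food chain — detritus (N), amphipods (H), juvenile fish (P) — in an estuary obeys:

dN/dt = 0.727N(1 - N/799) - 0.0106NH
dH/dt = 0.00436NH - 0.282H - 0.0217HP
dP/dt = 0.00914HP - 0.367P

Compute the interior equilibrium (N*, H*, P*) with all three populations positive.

N* ≈ 331, H* ≈ 40.2, P* ≈ 53.6

From dP/dt = 0: 0.00914H* = 0.367, so H* = 40.2.
From dN/dt = 0: 0.727(1 - N*/799) = 0.0106·40.2, giving N* = 799·(1 - 0.585) = 331.
From dH/dt = 0: 0.00436·331 - 0.282 = 0.0217P*, so P* = 1.16/0.0217 = 53.6.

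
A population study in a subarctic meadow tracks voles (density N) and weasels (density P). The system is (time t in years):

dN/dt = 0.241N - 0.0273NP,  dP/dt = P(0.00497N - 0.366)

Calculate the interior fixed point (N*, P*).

N* ≈ 73.6, P* ≈ 8.83

Set dP/dt = 0 with P > 0: 0.00497N - 0.366 = 0, so N* = 0.366/0.00497 = 73.6.
Set dN/dt = 0 with N > 0: 0.241 - 0.0273P = 0, so P* = 0.241/0.0273 = 8.83.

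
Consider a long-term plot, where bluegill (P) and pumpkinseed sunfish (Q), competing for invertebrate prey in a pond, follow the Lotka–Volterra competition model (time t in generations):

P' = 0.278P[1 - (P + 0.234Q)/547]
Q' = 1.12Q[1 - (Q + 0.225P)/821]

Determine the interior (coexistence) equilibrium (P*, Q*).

P* ≈ 375, Q* ≈ 737

Setting both brackets to zero gives the nullclines P + 0.234Q = 547 and 0.225P + Q = 821.
Substituting Q = 821 - 0.225P into the first: P(1 - 0.234·0.225) = 547 - 0.234·821.
So P* = 355/0.947 = 375, and then Q* = 821 - 0.225·375 = 737.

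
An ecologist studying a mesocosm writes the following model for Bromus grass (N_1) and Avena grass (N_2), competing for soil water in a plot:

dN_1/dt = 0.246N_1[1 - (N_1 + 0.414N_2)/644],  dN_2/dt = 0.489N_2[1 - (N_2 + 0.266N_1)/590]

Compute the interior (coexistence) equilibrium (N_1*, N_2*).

N_1* ≈ 449, N_2* ≈ 471

Setting both brackets to zero gives the nullclines N_1 + 0.414N_2 = 644 and 0.266N_1 + N_2 = 590.
Substituting N_2 = 590 - 0.266N_1 into the first: N_1(1 - 0.414·0.266) = 644 - 0.414·590.
So N_1* = 400/0.89 = 449, and then N_2* = 590 - 0.266·449 = 471.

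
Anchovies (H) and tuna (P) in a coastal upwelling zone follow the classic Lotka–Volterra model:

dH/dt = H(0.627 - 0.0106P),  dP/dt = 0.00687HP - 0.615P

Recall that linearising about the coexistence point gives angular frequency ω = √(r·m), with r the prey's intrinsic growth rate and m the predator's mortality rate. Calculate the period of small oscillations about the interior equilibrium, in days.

Here r = 0.627 and m = 0.615, so r·m = 0.386.
ω = √0.386 = 0.621 per day, hence T = 2π/ω ≈ 10.1 days.

T ≈ 10.1 days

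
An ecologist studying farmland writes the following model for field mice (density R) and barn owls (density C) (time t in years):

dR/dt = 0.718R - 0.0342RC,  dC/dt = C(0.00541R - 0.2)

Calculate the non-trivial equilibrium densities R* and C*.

R* ≈ 37, C* ≈ 21

Set dC/dt = 0 with C > 0: 0.00541R - 0.2 = 0, so R* = 0.2/0.00541 = 37.
Set dR/dt = 0 with R > 0: 0.718 - 0.0342C = 0, so C* = 0.718/0.0342 = 21.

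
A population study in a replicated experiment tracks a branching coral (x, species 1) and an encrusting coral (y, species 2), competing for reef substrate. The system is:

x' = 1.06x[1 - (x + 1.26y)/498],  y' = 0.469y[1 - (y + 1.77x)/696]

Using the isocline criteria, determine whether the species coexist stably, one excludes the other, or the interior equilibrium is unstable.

Compare the nullcline intercepts: K1/α12 = 498/1.26 = 395 < K2 = 696; K2/α21 = 696/1.77 = 393 < K1 = 498.
Since both are reversed, neither can invade when rare; the interior point is a saddle.

unstable coexistence (outcome depends on initial conditions)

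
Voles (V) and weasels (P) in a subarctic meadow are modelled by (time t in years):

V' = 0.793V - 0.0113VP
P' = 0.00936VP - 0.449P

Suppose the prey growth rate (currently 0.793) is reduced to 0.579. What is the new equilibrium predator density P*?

P* ≈ 51.2

At the interior fixed point, setting dV/dt = 0 with V > 0 fixes P* = (prey growth rate)/(VP coefficient) — independent of the other coefficients.
With the change, P* = 0.579/0.0113 = 51.2; it falls from 70.2.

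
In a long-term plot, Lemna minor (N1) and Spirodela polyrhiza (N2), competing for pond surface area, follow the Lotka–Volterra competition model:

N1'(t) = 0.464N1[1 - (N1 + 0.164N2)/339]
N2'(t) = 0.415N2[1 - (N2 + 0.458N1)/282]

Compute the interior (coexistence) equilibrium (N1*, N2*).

N1* ≈ 317, N2* ≈ 137

Setting both brackets to zero gives the nullclines N1 + 0.164N2 = 339 and 0.458N1 + N2 = 282.
Substituting N2 = 282 - 0.458N1 into the first: N1(1 - 0.164·0.458) = 339 - 0.164·282.
So N1* = 293/0.925 = 317, and then N2* = 282 - 0.458·317 = 137.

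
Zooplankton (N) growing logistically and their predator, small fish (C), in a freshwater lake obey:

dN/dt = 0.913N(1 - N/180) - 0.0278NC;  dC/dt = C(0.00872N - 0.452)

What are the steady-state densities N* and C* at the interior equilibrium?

N* ≈ 51.8, C* ≈ 23.4

From dC/dt = 0 with C > 0: 0.00872N* = 0.452, so N* = 51.8.
Substitute into dN/dt = 0: 0.913(1 - 51.8/180) = 0.0278C*.
The bracket is 0.712, giving C* = 0.65/0.0278 = 23.4.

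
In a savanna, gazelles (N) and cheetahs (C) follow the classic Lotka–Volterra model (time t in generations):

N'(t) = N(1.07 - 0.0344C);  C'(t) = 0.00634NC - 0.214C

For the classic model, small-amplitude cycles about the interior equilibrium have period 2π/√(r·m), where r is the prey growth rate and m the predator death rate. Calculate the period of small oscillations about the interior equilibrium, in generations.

Here r = 1.07 and m = 0.214, so r·m = 0.229.
ω = √0.229 = 0.479 per generation, hence T = 2π/ω ≈ 13.1 generations.

T ≈ 13.1 generations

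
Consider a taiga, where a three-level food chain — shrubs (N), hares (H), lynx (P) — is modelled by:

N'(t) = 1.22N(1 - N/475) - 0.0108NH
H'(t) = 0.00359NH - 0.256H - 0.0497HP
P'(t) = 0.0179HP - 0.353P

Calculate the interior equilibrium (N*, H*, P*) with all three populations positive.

N* ≈ 392, H* ≈ 19.7, P* ≈ 23.2

From dP/dt = 0: 0.0179H* = 0.353, so H* = 19.7.
From dN/dt = 0: 1.22(1 - N*/475) = 0.0108·19.7, giving N* = 475·(1 - 0.175) = 392.
From dH/dt = 0: 0.00359·392 - 0.256 = 0.0497P*, so P* = 1.15/0.0497 = 23.2.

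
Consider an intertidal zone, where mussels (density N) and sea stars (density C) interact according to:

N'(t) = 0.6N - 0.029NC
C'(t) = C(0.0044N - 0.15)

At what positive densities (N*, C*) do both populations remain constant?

N* ≈ 34.1, C* ≈ 20.7

Set dC/dt = 0 with C > 0: 0.0044N - 0.15 = 0, so N* = 0.15/0.0044 = 34.1.
Set dN/dt = 0 with N > 0: 0.6 - 0.029C = 0, so C* = 0.6/0.029 = 20.7.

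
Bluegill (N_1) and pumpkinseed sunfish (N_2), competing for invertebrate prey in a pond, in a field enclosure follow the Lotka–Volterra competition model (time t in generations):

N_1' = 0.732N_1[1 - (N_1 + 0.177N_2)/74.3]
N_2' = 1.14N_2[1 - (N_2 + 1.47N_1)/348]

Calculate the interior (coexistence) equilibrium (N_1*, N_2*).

N_1* ≈ 17.2, N_2* ≈ 323

Setting both brackets to zero gives the nullclines N_1 + 0.177N_2 = 74.3 and 1.47N_1 + N_2 = 348.
Substituting N_2 = 348 - 1.47N_1 into the first: N_1(1 - 0.177·1.47) = 74.3 - 0.177·348.
So N_1* = 12.7/0.74 = 17.2, and then N_2* = 348 - 1.47·17.2 = 323.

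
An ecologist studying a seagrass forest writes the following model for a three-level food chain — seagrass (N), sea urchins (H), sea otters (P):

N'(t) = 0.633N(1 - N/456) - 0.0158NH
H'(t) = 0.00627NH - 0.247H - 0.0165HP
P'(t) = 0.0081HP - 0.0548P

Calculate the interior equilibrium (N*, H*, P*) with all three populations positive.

From dP/dt = 0: 0.0081H* = 0.0548, so H* = 6.77.
From dN/dt = 0: 0.633(1 - N*/456) = 0.0158·6.77, giving N* = 456·(1 - 0.169) = 379.
From dH/dt = 0: 0.00627·379 - 0.247 = 0.0165P*, so P* = 2.13/0.0165 = 129.

N* ≈ 379, H* ≈ 6.77, P* ≈ 129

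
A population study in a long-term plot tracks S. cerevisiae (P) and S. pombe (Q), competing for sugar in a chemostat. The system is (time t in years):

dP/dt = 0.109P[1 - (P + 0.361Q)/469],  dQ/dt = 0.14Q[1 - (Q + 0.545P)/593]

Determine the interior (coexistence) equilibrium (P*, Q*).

P* ≈ 317, Q* ≈ 420

Setting both brackets to zero gives the nullclines P + 0.361Q = 469 and 0.545P + Q = 593.
Substituting Q = 593 - 0.545P into the first: P(1 - 0.361·0.545) = 469 - 0.361·593.
So P* = 255/0.803 = 317, and then Q* = 593 - 0.545·317 = 420.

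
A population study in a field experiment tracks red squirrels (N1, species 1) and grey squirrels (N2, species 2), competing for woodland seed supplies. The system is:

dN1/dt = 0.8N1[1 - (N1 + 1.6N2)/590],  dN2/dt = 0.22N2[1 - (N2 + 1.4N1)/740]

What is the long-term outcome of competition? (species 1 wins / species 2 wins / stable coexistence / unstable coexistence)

unstable coexistence (outcome depends on initial conditions)

Compare the nullcline intercepts: K1/α12 = 590/1.6 = 369 < K2 = 740; K2/α21 = 740/1.4 = 529 < K1 = 590.
Since both are reversed, neither can invade when rare; the interior point is a saddle.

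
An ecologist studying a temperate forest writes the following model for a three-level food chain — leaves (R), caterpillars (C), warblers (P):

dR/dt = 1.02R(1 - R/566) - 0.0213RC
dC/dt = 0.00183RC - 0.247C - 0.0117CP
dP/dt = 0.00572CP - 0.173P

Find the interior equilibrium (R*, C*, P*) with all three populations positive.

R* ≈ 209, C* ≈ 30.2, P* ≈ 11.5

From dP/dt = 0: 0.00572C* = 0.173, so C* = 30.2.
From dR/dt = 0: 1.02(1 - R*/566) = 0.0213·30.2, giving R* = 566·(1 - 0.632) = 209.
From dC/dt = 0: 0.00183·209 - 0.247 = 0.0117P*, so P* = 0.135/0.0117 = 11.5.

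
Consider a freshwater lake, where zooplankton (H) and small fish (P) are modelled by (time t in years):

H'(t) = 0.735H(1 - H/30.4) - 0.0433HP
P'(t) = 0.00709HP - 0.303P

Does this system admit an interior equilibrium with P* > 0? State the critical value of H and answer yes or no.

The predator equation gives dP/dt > 0 only when H > 0.303/0.00709 = 42.7.
Without the predator, H → K = 30.4. Since 30.4 < 42.7, the predator cannot invade.

Threshold H = 42.7; K < 42.7, so no, the predator goes extinct.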